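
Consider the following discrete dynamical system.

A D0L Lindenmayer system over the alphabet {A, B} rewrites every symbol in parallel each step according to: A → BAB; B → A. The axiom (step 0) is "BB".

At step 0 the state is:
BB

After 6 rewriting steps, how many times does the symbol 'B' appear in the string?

k=0  BB
k=1  AA
k=2  BABBAB
k=3  ABABAABABA
k=4  BABABABABABBABABABABAB
k=5  ABABABABABABABABABABAABABABABABABABABABABA
k=6  BABABABABABABABABABABABABABABABABABABABABABBABABABABABABABABABABABABABABABABABABABABAB

44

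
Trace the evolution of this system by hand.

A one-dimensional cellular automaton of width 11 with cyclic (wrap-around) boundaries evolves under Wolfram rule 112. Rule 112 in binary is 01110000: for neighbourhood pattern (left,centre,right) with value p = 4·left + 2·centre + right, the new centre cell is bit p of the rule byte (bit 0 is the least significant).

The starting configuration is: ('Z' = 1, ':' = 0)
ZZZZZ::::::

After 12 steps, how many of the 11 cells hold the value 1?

2

0) ZZZZZ::::::
1) ::::ZZ:::::
2) :::::ZZ::::
3) ::::::ZZ:::
4) :::::::ZZ::
5) ::::::::ZZ:
6) :::::::::ZZ
7) Z:::::::::Z
8) ZZ:::::::::
9) :ZZ::::::::
10) ::ZZ:::::::
11) :::ZZ::::::
12) ::::ZZ:::::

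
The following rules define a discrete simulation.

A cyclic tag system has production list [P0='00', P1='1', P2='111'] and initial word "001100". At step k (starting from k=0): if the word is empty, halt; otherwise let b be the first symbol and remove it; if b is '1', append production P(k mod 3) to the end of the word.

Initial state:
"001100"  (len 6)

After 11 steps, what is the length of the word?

6

gen 0: "001100"  (len 6)
gen 1: "01100"  (len 5)
gen 2: "1100"  (len 4)
gen 3: "100111"  (len 6)
gen 4: "0011100"  (len 7)
gen 5: "011100"  (len 6)
gen 6: "11100"  (len 5)
gen 7: "110000"  (len 6)
gen 8: "100001"  (len 6)
gen 9: "00001111"  (len 8)
gen 10: "0001111"  (len 7)
gen 11: "001111"  (len 6)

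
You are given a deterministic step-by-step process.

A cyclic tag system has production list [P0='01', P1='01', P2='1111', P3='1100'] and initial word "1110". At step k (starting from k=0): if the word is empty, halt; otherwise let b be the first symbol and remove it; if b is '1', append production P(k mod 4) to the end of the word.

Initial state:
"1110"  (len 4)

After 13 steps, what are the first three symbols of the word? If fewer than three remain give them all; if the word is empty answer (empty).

0) "1110"  (len 4)
1) "11001"  (len 5)
2) "100101"  (len 6)
3) "001011111"  (len 9)
4) "01011111"  (len 8)
5) "1011111"  (len 7)
6) "01111101"  (len 8)
7) "1111101"  (len 7)
8) "1111011100"  (len 10)
9) "11101110001"  (len 11)
10) "110111000101"  (len 12)
11) "101110001011111"  (len 15)
12) "011100010111111100"  (len 18)
13) "11100010111111100"  (len 17)

111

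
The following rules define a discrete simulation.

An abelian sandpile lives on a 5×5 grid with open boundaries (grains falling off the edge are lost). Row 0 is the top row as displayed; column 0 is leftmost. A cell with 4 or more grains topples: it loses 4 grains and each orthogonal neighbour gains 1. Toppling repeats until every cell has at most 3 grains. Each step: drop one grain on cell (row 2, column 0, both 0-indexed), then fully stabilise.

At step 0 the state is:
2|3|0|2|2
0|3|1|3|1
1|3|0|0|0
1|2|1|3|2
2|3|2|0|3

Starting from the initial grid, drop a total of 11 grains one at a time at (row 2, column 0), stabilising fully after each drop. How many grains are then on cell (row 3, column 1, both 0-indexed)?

2

step 0: 2|3|0|2|2
0|3|1|3|1
1|3|0|0|0
1|2|1|3|2
2|3|2|0|3
step 1: 2|3|0|2|2
0|3|1|3|1
2|3|0|0|0
1|2|1|3|2
2|3|2|0|3
step 2: 2|3|0|2|2
0|3|1|3|1
3|3|0|0|0
1|2|1|3|2
2|3|2|0|3
step 3: 3|0|1|2|2
2|1|2|3|1
1|1|1|0|0
2|3|1|3|2
2|3|2|0|3
step 4: 3|0|1|2|2
2|1|2|3|1
2|1|1|0|0
2|3|1|3|2
2|3|2|0|3
step 5: 3|0|1|2|2
2|1|2|3|1
3|1|1|0|0
2|3|1|3|2
2|3|2|0|3
step 6: 3|0|1|2|2
3|1|2|3|1
0|2|1|0|0
3|3|1|3|2
2|3|2|0|3
step 7: 3|0|1|2|2
3|1|2|3|1
1|2|1|0|0
3|3|1|3|2
2|3|2|0|3
step 8: 3|0|1|2|2
3|1|2|3|1
2|2|1|0|0
3|3|1|3|2
2|3|2|0|3
step 9: 3|0|1|2|2
3|1|2|3|1
3|2|1|0|0
3|3|1|3|2
2|3|2|0|3
step 10: 0|1|1|2|2
1|3|2|3|1
3|0|2|0|0
2|2|2|3|2
0|1|3|0|3
step 11: 0|1|1|2|2
2|3|2|3|1
0|1|2|0|0
3|2|2|3|2
0|1|3|0|3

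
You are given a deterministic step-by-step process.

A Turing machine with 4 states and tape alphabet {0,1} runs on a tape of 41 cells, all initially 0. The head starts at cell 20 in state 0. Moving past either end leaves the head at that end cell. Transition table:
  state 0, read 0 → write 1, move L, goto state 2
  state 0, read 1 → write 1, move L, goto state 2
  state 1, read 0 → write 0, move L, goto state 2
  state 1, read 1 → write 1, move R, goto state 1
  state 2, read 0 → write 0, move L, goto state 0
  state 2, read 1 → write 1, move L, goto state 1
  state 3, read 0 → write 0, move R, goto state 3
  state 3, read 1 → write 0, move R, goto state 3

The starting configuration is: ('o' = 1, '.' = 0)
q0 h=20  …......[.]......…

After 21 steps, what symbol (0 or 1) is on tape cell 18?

t=0: q0 h=20  …......[.]......…
t=1: q2 h=19  …......[.]o.....…
t=2: q0 h=18  …......[.].o....…
t=3: q2 h=17  …......[.]o.o...…
t=4: q0 h=16  …......[.].o.o..…
t=5: q2 h=15  …......[.]o.o.o.…
t=6: q0 h=14  …......[.].o.o.o…
t=7: q2 h=13  …......[.]o.o.o.…
t=8: q0 h=12  …......[.].o.o.o…
t=9: q2 h=11  …......[.]o.o.o.…
t=10: q0 h=10  …......[.].o.o.o…
t=11: q2 h= 9  …......[.]o.o.o.…
t=12: q0 h= 8  …......[.].o.o.o…
t=13: q2 h= 7  …......[.]o.o.o.…
t=14: q0 h= 6  |......[.].o.o.o…
t=15: q2 h= 5  |.....[.]o.o.o.…
t=16: q0 h= 4  |....[.].o.o.o…
t=17: q2 h= 3  |...[.]o.o.o.…
t=18: q0 h= 2  |..[.].o.o.o…
t=19: q2 h= 1  |.[.]o.o.o.…
t=20: q0 h= 0  |[.].o.o.o…
t=21: q2 h= 0  |[o].o.o.o…

1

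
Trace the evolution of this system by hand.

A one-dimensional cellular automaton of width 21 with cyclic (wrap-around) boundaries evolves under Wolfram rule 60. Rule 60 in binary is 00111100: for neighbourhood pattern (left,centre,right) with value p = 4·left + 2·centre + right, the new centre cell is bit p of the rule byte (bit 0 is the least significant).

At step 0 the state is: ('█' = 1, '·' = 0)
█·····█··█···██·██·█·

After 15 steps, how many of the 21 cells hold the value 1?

12

k=0  █·····█··█···██·██·█·
k=1  ██····██·██··█·██·███
k=2  ··█···█·██·█·███·██··
k=3  ··██··███·████··██·█·
k=4  ··█·█·█··██···█·█·███
k=5  █·██████·█·█··█████··
k=6  ███·····█████·█····█·
k=7  █··█····█····███···██
k=8  ·█·██···██···█··█··█·
k=9  ·███·█··█·█··██·██·██
k=10  ██··███·████·█·██·██·
k=11  █·█·█··██···████·██·█
k=12  ·█████·█·█··█···██·██
k=13  ██····█████·██··█·██·
k=14  █·█···█····██·█·███·█
k=15  ·███··██···█·████··██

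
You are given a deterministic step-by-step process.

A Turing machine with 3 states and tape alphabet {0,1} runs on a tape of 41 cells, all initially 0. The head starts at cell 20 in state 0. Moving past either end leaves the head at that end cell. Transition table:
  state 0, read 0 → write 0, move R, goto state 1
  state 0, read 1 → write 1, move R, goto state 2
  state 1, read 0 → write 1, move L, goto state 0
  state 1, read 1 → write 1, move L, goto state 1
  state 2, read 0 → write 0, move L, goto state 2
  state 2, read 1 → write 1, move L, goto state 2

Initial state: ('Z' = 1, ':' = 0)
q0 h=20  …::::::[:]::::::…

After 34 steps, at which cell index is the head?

[0] q0 h=20  …::::::[:]::::::…
[1] q1 h=21  …::::::[:]::::::…
[2] q0 h=20  …::::::[:]Z:::::…
[3] q1 h=21  …::::::[Z]::::::…
[4] q1 h=20  …::::::[:]Z:::::…
[5] q0 h=19  …::::::[:]ZZ::::…
[6] q1 h=20  …::::::[Z]Z:::::…
[7] q1 h=19  …::::::[:]ZZ::::…
[8] q0 h=18  …::::::[:]ZZZ:::…
[9] q1 h=19  …::::::[Z]ZZ::::…
[10] q1 h=18  …::::::[:]ZZZ:::…
[11] q0 h=17  …::::::[:]ZZZZ::…
[12] q1 h=18  …::::::[Z]ZZZ:::…
[13] q1 h=17  …::::::[:]ZZZZ::…
[14] q0 h=16  …::::::[:]ZZZZZ:…
[15] q1 h=17  …::::::[Z]ZZZZ::…
[16] q1 h=16  …::::::[:]ZZZZZ:…
[17] q0 h=15  …::::::[:]ZZZZZZ…
[18] q1 h=16  …::::::[Z]ZZZZZ:…
[19] q1 h=15  …::::::[:]ZZZZZZ…
[20] q0 h=14  …::::::[:]ZZZZZZ…
[21] q1 h=15  …::::::[Z]ZZZZZZ…
[22] q1 h=14  …::::::[:]ZZZZZZ…
[23] q0 h=13  …::::::[:]ZZZZZZ…
[24] q1 h=14  …::::::[Z]ZZZZZZ…
[25] q1 h=13  …::::::[:]ZZZZZZ…
[26] q0 h=12  …::::::[:]ZZZZZZ…
[27] q1 h=13  …::::::[Z]ZZZZZZ…
[28] q1 h=12  …::::::[:]ZZZZZZ…
[29] q0 h=11  …::::::[:]ZZZZZZ…
[30] q1 h=12  …::::::[Z]ZZZZZZ…
[31] q1 h=11  …::::::[:]ZZZZZZ…
[32] q0 h=10  …::::::[:]ZZZZZZ…
[33] q1 h=11  …::::::[Z]ZZZZZZ…
[34] q1 h=10  …::::::[:]ZZZZZZ…

10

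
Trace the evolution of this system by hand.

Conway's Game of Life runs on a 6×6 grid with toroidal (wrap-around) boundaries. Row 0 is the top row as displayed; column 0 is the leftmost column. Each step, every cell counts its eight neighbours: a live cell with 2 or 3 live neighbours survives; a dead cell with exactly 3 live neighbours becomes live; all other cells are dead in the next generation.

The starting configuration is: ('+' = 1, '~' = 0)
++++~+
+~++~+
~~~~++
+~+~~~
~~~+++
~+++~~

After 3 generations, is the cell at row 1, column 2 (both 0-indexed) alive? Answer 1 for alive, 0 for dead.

0

k=0  ++++~+
+~++~+
~~~~++
+~+~~~
~~~+++
~+++~~
k=1  ~~~~~+
~~~~~~
~~+~+~
+~~~~~
+~~~++
~~~~~~
k=2  ~~~~~~
~~~~~~
~~~~~~
++~++~
+~~~~+
+~~~+~
k=3  ~~~~~~
~~~~~~
~~~~~~
++~~+~
~~~+~~
+~~~~~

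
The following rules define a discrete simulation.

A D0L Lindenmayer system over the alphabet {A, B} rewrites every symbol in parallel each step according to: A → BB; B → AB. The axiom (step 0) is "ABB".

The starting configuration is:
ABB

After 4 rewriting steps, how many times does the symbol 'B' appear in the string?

32

step 0: ABB
step 1: BBABAB
step 2: ABABBBABBBAB
step 3: BBABBBABABABBBABABABBBAB
step 4: ABABBBABABABBBABBBABBBABABABBBABBBABBBABABABBBAB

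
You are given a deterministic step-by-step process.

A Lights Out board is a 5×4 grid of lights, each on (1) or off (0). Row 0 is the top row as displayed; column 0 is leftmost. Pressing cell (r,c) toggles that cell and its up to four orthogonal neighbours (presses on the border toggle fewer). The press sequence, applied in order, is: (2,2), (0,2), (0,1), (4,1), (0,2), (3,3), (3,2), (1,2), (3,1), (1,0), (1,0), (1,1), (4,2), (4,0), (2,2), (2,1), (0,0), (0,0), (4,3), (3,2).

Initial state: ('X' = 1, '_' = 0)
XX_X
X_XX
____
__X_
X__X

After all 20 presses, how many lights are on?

9

step 0: XX_X
X_XX
____
__X_
X__X
step 1: XX_X
X__X
_XXX
____
X__X
step 2: X_X_
X_XX
_XXX
____
X__X
step 3: _X__
XXXX
_XXX
____
X__X
step 4: _X__
XXXX
_XXX
_X__
_XXX
step 5: __XX
XX_X
_XXX
_X__
_XXX
step 6: __XX
XX_X
_XX_
_XXX
_XX_
step 7: __XX
XX_X
_X__
____
_X__
step 8: ___X
X_X_
_XX_
____
_X__
step 9: ___X
X_X_
__X_
XXX_
____
step 10: X__X
_XX_
X_X_
XXX_
____
step 11: ___X
X_X_
__X_
XXX_
____
step 12: _X_X
_X__
_XX_
XXX_
____
step 13: _X_X
_X__
_XX_
XX__
_XXX
step 14: _X_X
_X__
_XX_
_X__
X_XX
step 15: _X_X
_XX_
___X
_XX_
X_XX
step 16: _X_X
__X_
XXXX
__X_
X_XX
step 17: X__X
X_X_
XXXX
__X_
X_XX
step 18: _X_X
__X_
XXXX
__X_
X_XX
step 19: _X_X
__X_
XXXX
__XX
X___
step 20: _X_X
__X_
XX_X
_X__
X_X_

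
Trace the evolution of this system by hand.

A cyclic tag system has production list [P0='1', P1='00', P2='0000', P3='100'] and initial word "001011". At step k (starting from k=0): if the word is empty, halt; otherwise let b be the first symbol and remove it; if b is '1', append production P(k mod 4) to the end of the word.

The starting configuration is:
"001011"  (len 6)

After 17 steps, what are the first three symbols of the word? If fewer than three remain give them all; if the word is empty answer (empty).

(empty)

[0] "001011"  (len 6)
[1] "01011"  (len 5)
[2] "1011"  (len 4)
[3] "0110000"  (len 7)
[4] "110000"  (len 6)
[5] "100001"  (len 6)
[6] "0000100"  (len 7)
[7] "000100"  (len 6)
[8] "00100"  (len 5)
[9] "0100"  (len 4)
[10] "100"  (len 3)
[11] "000000"  (len 6)
[12] "00000"  (len 5)
[13] "0000"  (len 4)
[14] "000"  (len 3)
[15] "00"  (len 2)
[16] "0"  (len 1)
[17] (halted — word empty)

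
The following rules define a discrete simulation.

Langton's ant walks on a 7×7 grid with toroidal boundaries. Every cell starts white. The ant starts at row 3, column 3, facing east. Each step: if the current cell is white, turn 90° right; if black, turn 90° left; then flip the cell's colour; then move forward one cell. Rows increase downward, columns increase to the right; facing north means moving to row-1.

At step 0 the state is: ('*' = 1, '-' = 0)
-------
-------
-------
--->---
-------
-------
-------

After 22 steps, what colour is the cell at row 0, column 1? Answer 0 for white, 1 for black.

1

gen 0: -------
-------
-------
--->---
-------
-------
-------
gen 1: -------
-------
-------
---*---
---v---
-------
-------
gen 2: -------
-------
-------
---*---
--<*---
-------
-------
gen 3: -------
-------
-------
--^*---
--**---
-------
-------
gen 4: -------
-------
-------
--*>---
--**---
-------
-------
gen 5: -------
-------
---^---
--*----
--**---
-------
-------
gen 6: -------
-------
---*>--
--*----
--**---
-------
-------
gen 7: -------
-------
---**--
--*-v--
--**---
-------
-------
gen 8: -------
-------
---**--
--*<*--
--**---
-------
-------
gen 9: -------
-------
---^*--
--***--
--**---
-------
-------
gen 10: -------
-------
--<-*--
--***--
--**---
-------
-------
gen 11: -------
--^----
--*-*--
--***--
--**---
-------
-------
gen 12: -------
--*>---
--*-*--
--***--
--**---
-------
-------
gen 13: -------
--**---
--*v*--
--***--
--**---
-------
-------
gen 14: -------
--**---
--<**--
--***--
--**---
-------
-------
gen 15: -------
--**---
---**--
--v**--
--**---
-------
-------
gen 16: -------
--**---
---**--
--->*--
--**---
-------
-------
gen 17: -------
--**---
---^*--
----*--
--**---
-------
-------
gen 18: -------
--**---
--<-*--
----*--
--**---
-------
-------
gen 19: -------
--^*---
--*-*--
----*--
--**---
-------
-------
gen 20: -------
-<-*---
--*-*--
----*--
--**---
-------
-------
gen 21: -^-----
-*-*---
--*-*--
----*--
--**---
-------
-------
gen 22: -*>----
-*-*---
--*-*--
----*--
--**---
-------
-------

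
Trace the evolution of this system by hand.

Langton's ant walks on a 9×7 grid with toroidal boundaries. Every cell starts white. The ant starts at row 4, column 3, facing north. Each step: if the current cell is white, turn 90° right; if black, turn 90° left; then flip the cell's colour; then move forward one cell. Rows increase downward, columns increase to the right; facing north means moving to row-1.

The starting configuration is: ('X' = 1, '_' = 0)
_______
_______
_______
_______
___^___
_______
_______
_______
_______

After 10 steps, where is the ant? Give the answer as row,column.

[0] _______
_______
_______
_______
___^___
_______
_______
_______
_______
[1] _______
_______
_______
_______
___X>__
_______
_______
_______
_______
[2] _______
_______
_______
_______
___XX__
____v__
_______
_______
_______
[3] _______
_______
_______
_______
___XX__
___<X__
_______
_______
_______
[4] _______
_______
_______
_______
___^X__
___XX__
_______
_______
_______
[5] _______
_______
_______
_______
__<_X__
___XX__
_______
_______
_______
[6] _______
_______
_______
__^____
__X_X__
___XX__
_______
_______
_______
[7] _______
_______
_______
__X>___
__X_X__
___XX__
_______
_______
_______
[8] _______
_______
_______
__XX___
__XvX__
___XX__
_______
_______
_______
[9] _______
_______
_______
__XX___
__<XX__
___XX__
_______
_______
_______
[10] _______
_______
_______
__XX___
___XX__
__vXX__
_______
_______
_______

5,2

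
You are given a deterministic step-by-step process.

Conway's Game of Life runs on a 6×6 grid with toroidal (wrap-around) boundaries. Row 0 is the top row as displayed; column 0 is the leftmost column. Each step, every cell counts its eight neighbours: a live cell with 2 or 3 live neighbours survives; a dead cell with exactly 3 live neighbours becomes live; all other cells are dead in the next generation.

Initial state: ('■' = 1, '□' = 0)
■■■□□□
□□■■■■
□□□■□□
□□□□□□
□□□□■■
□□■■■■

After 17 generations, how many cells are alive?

19

step 0: ■■■□□□
□□■■■■
□□□■□□
□□□□□□
□□□□■■
□□■■■■
step 1: ■□□□□□
■□□□■■
□□■■□□
□□□□■□
□□□□□■
□□■□□□
step 2: ■■□□□□
■■□■■■
□□□■□□
□□□■■□
□□□□□□
□□□□□□
step 3: □■■□■□
□■□■■■
■□□□□□
□□□■■□
□□□□□□
□□□□□□
step 4: ■■■□■■
□■□■■■
■□■□□□
□□□□□□
□□□□□□
□□□□□□
step 5: □■■□□□
□□□□□□
■■■■■■
□□□□□□
□□□□□□
■■□□□■
step 6: □■■□□□
□□□□■■
■■■■■■
■■■■■■
■□□□□□
■■■□□□
step 7: □□■■□■
□□□□□□
□□□□□□
□□□□□□
□□□□■□
■□■□□□
step 8: □■■■□□
□□□□□□
□□□□□□
□□□□□□
□□□□□□
□■■□■■
step 9: ■■□■■□
□□■□□□
□□□□□□
□□□□□□
□□□□□□
■■□□■□
step 10: ■□□■■□
□■■■□□
□□□□□□
□□□□□□
□□□□□□
■■■■■□
step 11: ■□□□□□
□■■■■□
□□■□□□
□□□□□□
□■■■□□
■■■□■□
step 12: ■□□□■□
□■■■□□
□■■□□□
□■□■□□
■□□■□□
■□□□□■
step 13: ■□■■■□
■□□■□□
■□□□□□
■■□■□□
■■■□■■
■■□□■□
step 14: ■□■□■□
■□■■■□
■□■□□■
□□□■■□
□□□□■□
□□□□□□
step 15: □□■□■□
■□■□■□
■□■□□□
□□□■■□
□□□■■□
□□□■□■
step 16: □■■□■□
□□■□□□
□□■□■□
□□■□■■
□□■□□■
□□■□□■
step 17: □■■□□□
□□■□□□
□■■□■■
□■■□■■
■■■□□■
■□■□■■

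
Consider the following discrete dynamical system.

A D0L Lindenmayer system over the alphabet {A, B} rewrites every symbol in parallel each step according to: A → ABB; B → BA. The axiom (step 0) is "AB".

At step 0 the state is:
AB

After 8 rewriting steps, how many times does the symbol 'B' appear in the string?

step 0: AB
step 1: ABBBA
step 2: ABBBABABAABB
step 3: ABBBABABAABBBAABBBAABBABBBABA
step 4: ABBBABABAABBBAABBBAABBABBBABABAABBABBBABABAABBABBBABAABBBABABAABBBAABB
step 5: ABBBABABAABBBAABBBAABBABBBABABAABBABBBABABAABBABBBABAABBBA…ABBBABABAABBBAABBABBBABABAABBBAABBBAABBABBBABABAABBABBBABA  (len 169)
step 6: ABBBABABAABBBAABBBAABBABBBABABAABBABBBABABAABBABBBABAABBBA…BAABBABBBABAABBBABABAABBBAABBBAABBABBBABAABBBABABAABBBAABB  (len 408)
step 7: ABBBABABAABBBAABBBAABBABBBABABAABBABBBABABAABBABBBABAABBBA…ABBBABABAABBBAABBABBBABABAABBBAABBBAABBABBBABABAABBABBBABA  (len 985)
step 8: ABBBABABAABBBAABBBAABBABBBABABAABBABBBABABAABBABBBABAABBBA…BAABBABBBABAABBBABABAABBBAABBBAABBABBBABAABBBABABAABBBAABB  (len 2378)

1393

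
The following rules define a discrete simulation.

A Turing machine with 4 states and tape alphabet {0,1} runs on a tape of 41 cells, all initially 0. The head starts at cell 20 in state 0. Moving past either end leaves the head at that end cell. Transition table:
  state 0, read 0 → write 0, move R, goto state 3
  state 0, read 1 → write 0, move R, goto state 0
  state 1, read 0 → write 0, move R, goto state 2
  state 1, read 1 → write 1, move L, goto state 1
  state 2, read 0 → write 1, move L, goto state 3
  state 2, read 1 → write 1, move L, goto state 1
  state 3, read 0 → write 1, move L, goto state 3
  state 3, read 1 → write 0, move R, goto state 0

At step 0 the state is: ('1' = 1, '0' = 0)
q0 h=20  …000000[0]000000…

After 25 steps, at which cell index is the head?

2

gen 0: q0 h=20  …000000[0]000000…
gen 1: q3 h=21  …000000[0]000000…
gen 2: q3 h=20  …000000[0]100000…
gen 3: q3 h=19  …000000[0]110000…
gen 4: q3 h=18  …000000[0]111000…
gen 5: q3 h=17  …000000[0]111100…
gen 6: q3 h=16  …000000[0]111110…
gen 7: q3 h=15  …000000[0]111111…
gen 8: q3 h=14  …000000[0]111111…
gen 9: q3 h=13  …000000[0]111111…
gen 10: q3 h=12  …000000[0]111111…
gen 11: q3 h=11  …000000[0]111111…
gen 12: q3 h=10  …000000[0]111111…
gen 13: q3 h= 9  …000000[0]111111…
gen 14: q3 h= 8  …000000[0]111111…
gen 15: q3 h= 7  …000000[0]111111…
gen 16: q3 h= 6  |000000[0]111111…
gen 17: q3 h= 5  |00000[0]111111…
gen 18: q3 h= 4  |0000[0]111111…
gen 19: q3 h= 3  |000[0]111111…
gen 20: q3 h= 2  |00[0]111111…
gen 21: q3 h= 1  |0[0]111111…
gen 22: q3 h= 0  |[0]111111…
gen 23: q3 h= 0  |[1]111111…
gen 24: q0 h= 1  |0[1]111111…
gen 25: q0 h= 2  |00[1]111111…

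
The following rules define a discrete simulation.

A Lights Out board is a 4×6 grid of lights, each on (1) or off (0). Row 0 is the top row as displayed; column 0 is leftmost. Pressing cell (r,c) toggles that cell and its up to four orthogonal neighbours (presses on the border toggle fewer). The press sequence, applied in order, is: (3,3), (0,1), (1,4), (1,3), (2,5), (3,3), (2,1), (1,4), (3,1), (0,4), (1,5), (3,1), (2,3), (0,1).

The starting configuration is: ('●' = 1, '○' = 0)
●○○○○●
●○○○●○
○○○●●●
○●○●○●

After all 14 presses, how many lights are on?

0) ●○○○○●
●○○○●○
○○○●●●
○●○●○●
1) ●○○○○●
●○○○●○
○○○○●●
○●●○●●
2) ○●●○○●
●●○○●○
○○○○●●
○●●○●●
3) ○●●○●●
●●○●○●
○○○○○●
○●●○●●
4) ○●●●●●
●●●○●●
○○○●○●
○●●○●●
5) ○●●●●●
●●●○●○
○○○●●○
○●●○●○
6) ○●●●●●
●●●○●○
○○○○●○
○●○●○○
7) ○●●●●●
●○●○●○
●●●○●○
○○○●○○
8) ○●●●○●
●○●●○●
●●●○○○
○○○●○○
9) ○●●●○●
●○●●○●
●○●○○○
●●●●○○
10) ○●●○●○
●○●●●●
●○●○○○
●●●●○○
11) ○●●○●●
●○●●○○
●○●○○●
●●●●○○
12) ○●●○●●
●○●●○○
●●●○○●
○○○●○○
13) ○●●○●●
●○●○○○
●●○●●●
○○○○○○
14) ●○○○●●
●●●○○○
●●○●●●
○○○○○○

11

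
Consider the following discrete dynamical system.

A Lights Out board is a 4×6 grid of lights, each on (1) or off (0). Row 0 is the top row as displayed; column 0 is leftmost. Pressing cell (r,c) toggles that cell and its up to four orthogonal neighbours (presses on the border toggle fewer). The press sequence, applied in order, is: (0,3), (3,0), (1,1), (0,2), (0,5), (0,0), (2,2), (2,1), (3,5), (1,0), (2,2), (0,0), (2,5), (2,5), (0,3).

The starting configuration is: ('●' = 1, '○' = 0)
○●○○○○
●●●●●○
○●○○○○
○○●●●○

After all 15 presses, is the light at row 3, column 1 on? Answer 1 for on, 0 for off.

0

gen 0: ○●○○○○
●●●●●○
○●○○○○
○○●●●○
gen 1: ○●●●●○
●●●○●○
○●○○○○
○○●●●○
gen 2: ○●●●●○
●●●○●○
●●○○○○
●●●●●○
gen 3: ○○●●●○
○○○○●○
●○○○○○
●●●●●○
gen 4: ○●○○●○
○○●○●○
●○○○○○
●●●●●○
gen 5: ○●○○○●
○○●○●●
●○○○○○
●●●●●○
gen 6: ●○○○○●
●○●○●●
●○○○○○
●●●●●○
gen 7: ●○○○○●
●○○○●●
●●●●○○
●●○●●○
gen 8: ●○○○○●
●●○○●●
○○○●○○
●○○●●○
gen 9: ●○○○○●
●●○○●●
○○○●○●
●○○●○●
gen 10: ○○○○○●
○○○○●●
●○○●○●
●○○●○●
gen 11: ○○○○○●
○○●○●●
●●●○○●
●○●●○●
gen 12: ●●○○○●
●○●○●●
●●●○○●
●○●●○●
gen 13: ●●○○○●
●○●○●○
●●●○●○
●○●●○○
gen 14: ●●○○○●
●○●○●●
●●●○○●
●○●●○●
gen 15: ●●●●●●
●○●●●●
●●●○○●
●○●●○●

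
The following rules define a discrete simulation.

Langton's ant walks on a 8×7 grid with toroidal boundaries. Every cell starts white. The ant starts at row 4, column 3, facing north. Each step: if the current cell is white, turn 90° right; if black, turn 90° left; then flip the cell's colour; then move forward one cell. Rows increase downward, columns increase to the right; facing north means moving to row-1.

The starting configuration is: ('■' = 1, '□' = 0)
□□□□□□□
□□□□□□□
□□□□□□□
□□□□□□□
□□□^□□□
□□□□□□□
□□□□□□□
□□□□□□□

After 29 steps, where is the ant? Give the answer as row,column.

[0] □□□□□□□
□□□□□□□
□□□□□□□
□□□□□□□
□□□^□□□
□□□□□□□
□□□□□□□
□□□□□□□
[1] □□□□□□□
□□□□□□□
□□□□□□□
□□□□□□□
□□□■>□□
□□□□□□□
□□□□□□□
□□□□□□□
[2] □□□□□□□
□□□□□□□
□□□□□□□
□□□□□□□
□□□■■□□
□□□□v□□
□□□□□□□
□□□□□□□
[3] □□□□□□□
□□□□□□□
□□□□□□□
□□□□□□□
□□□■■□□
□□□<■□□
□□□□□□□
□□□□□□□
[4] □□□□□□□
□□□□□□□
□□□□□□□
□□□□□□□
□□□^■□□
□□□■■□□
□□□□□□□
□□□□□□□
[5] □□□□□□□
□□□□□□□
□□□□□□□
□□□□□□□
□□<□■□□
□□□■■□□
□□□□□□□
□□□□□□□
[6] □□□□□□□
□□□□□□□
□□□□□□□
□□^□□□□
□□■□■□□
□□□■■□□
□□□□□□□
□□□□□□□
[7] □□□□□□□
□□□□□□□
□□□□□□□
□□■>□□□
□□■□■□□
□□□■■□□
□□□□□□□
□□□□□□□
[8] □□□□□□□
□□□□□□□
□□□□□□□
□□■■□□□
□□■v■□□
□□□■■□□
□□□□□□□
□□□□□□□
[9] □□□□□□□
□□□□□□□
□□□□□□□
□□■■□□□
□□<■■□□
□□□■■□□
□□□□□□□
□□□□□□□
[10] □□□□□□□
□□□□□□□
□□□□□□□
□□■■□□□
□□□■■□□
□□v■■□□
□□□□□□□
□□□□□□□
[11] □□□□□□□
□□□□□□□
□□□□□□□
□□■■□□□
□□□■■□□
□<■■■□□
□□□□□□□
□□□□□□□
[12] □□□□□□□
□□□□□□□
□□□□□□□
□□■■□□□
□^□■■□□
□■■■■□□
□□□□□□□
□□□□□□□
[13] □□□□□□□
□□□□□□□
□□□□□□□
□□■■□□□
□■>■■□□
□■■■■□□
□□□□□□□
□□□□□□□
[14] □□□□□□□
□□□□□□□
□□□□□□□
□□■■□□□
□■■■■□□
□■v■■□□
□□□□□□□
□□□□□□□
[15] □□□□□□□
□□□□□□□
□□□□□□□
□□■■□□□
□■■■■□□
□■□>■□□
□□□□□□□
□□□□□□□
[16] □□□□□□□
□□□□□□□
□□□□□□□
□□■■□□□
□■■^■□□
□■□□■□□
□□□□□□□
□□□□□□□
[17] □□□□□□□
□□□□□□□
□□□□□□□
□□■■□□□
□■<□■□□
□■□□■□□
□□□□□□□
□□□□□□□
[18] □□□□□□□
□□□□□□□
□□□□□□□
□□■■□□□
□■□□■□□
□■v□■□□
□□□□□□□
□□□□□□□
[19] □□□□□□□
□□□□□□□
□□□□□□□
□□■■□□□
□■□□■□□
□<■□■□□
□□□□□□□
□□□□□□□
[20] □□□□□□□
□□□□□□□
□□□□□□□
□□■■□□□
□■□□■□□
□□■□■□□
□v□□□□□
□□□□□□□
[21] □□□□□□□
□□□□□□□
□□□□□□□
□□■■□□□
□■□□■□□
□□■□■□□
<■□□□□□
□□□□□□□
[22] □□□□□□□
□□□□□□□
□□□□□□□
□□■■□□□
□■□□■□□
^□■□■□□
■■□□□□□
□□□□□□□
[23] □□□□□□□
□□□□□□□
□□□□□□□
□□■■□□□
□■□□■□□
■>■□■□□
■■□□□□□
□□□□□□□
[24] □□□□□□□
□□□□□□□
□□□□□□□
□□■■□□□
□■□□■□□
■■■□■□□
■v□□□□□
□□□□□□□
[25] □□□□□□□
□□□□□□□
□□□□□□□
□□■■□□□
□■□□■□□
■■■□■□□
■□>□□□□
□□□□□□□
[26] □□□□□□□
□□□□□□□
□□□□□□□
□□■■□□□
□■□□■□□
■■■□■□□
■□■□□□□
□□v□□□□
[27] □□□□□□□
□□□□□□□
□□□□□□□
□□■■□□□
□■□□■□□
■■■□■□□
■□■□□□□
□<■□□□□
[28] □□□□□□□
□□□□□□□
□□□□□□□
□□■■□□□
□■□□■□□
■■■□■□□
■^■□□□□
□■■□□□□
[29] □□□□□□□
□□□□□□□
□□□□□□□
□□■■□□□
□■□□■□□
■■■□■□□
■■>□□□□
□■■□□□□

6,2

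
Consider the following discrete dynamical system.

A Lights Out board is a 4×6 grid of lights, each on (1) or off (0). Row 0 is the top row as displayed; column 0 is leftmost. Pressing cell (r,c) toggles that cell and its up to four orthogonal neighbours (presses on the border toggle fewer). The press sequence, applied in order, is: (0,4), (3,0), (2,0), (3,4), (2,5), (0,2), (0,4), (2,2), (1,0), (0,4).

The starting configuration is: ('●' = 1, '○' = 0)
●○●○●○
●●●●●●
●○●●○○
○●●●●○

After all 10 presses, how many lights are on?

step 0: ●○●○●○
●●●●●●
●○●●○○
○●●●●○
step 1: ●○●●○●
●●●●○●
●○●●○○
○●●●●○
step 2: ●○●●○●
●●●●○●
○○●●○○
●○●●●○
step 3: ●○●●○●
○●●●○●
●●●●○○
○○●●●○
step 4: ●○●●○●
○●●●○●
●●●●●○
○○●○○●
step 5: ●○●●○●
○●●●○○
●●●●○●
○○●○○○
step 6: ●●○○○●
○●○●○○
●●●●○●
○○●○○○
step 7: ●●○●●○
○●○●●○
●●●●○●
○○●○○○
step 8: ●●○●●○
○●●●●○
●○○○○●
○○○○○○
step 9: ○●○●●○
●○●●●○
○○○○○●
○○○○○○
step 10: ○●○○○●
●○●●○○
○○○○○●
○○○○○○

6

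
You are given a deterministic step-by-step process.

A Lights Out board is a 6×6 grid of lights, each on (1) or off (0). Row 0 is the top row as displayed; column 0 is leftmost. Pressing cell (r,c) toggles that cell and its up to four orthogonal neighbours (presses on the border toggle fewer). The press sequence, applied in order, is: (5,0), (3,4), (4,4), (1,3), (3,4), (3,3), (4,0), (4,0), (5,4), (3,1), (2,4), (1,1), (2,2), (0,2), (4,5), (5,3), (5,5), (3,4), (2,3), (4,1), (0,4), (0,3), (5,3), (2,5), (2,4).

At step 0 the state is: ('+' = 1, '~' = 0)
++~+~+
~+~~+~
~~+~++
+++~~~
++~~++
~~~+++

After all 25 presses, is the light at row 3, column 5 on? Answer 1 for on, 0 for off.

[0] ++~+~+
~+~~+~
~~+~++
+++~~~
++~~++
~~~+++
[1] ++~+~+
~+~~+~
~~+~++
+++~~~
~+~~++
++~+++
[2] ++~+~+
~+~~+~
~~+~~+
++++++
~+~~~+
++~+++
[3] ++~+~+
~+~~+~
~~+~~+
++++~+
~+~++~
++~+~+
[4] ++~~~+
~+++~~
~~++~+
++++~+
~+~++~
++~+~+
[5] ++~~~+
~+++~~
~~++++
+++~+~
~+~+~~
++~+~+
[6] ++~~~+
~+++~~
~~+~++
++~+~~
~+~~~~
++~+~+
[7] ++~~~+
~+++~~
~~+~++
~+~+~~
+~~~~~
~+~+~+
[8] ++~~~+
~+++~~
~~+~++
++~+~~
~+~~~~
++~+~+
[9] ++~~~+
~+++~~
~~+~++
++~+~~
~+~~+~
++~~+~
[10] ++~~~+
~+++~~
~++~++
~~++~~
~~~~+~
++~~+~
[11] ++~~~+
~++++~
~+++~~
~~+++~
~~~~+~
++~~+~
[12] +~~~~+
+~~++~
~~++~~
~~+++~
~~~~+~
++~~+~
[13] +~~~~+
+~+++~
~+~~~~
~~~++~
~~~~+~
++~~+~
[14] ++++~+
+~~++~
~+~~~~
~~~++~
~~~~+~
++~~+~
[15] ++++~+
+~~++~
~+~~~~
~~~+++
~~~~~+
++~~++
[16] ++++~+
+~~++~
~+~~~~
~~~+++
~~~+~+
++++~+
[17] ++++~+
+~~++~
~+~~~~
~~~+++
~~~+~~
+++++~
[18] ++++~+
+~~++~
~+~~+~
~~~~~~
~~~++~
+++++~
[19] ++++~+
+~~~+~
~+++~~
~~~+~~
~~~++~
+++++~
[20] ++++~+
+~~~+~
~+++~~
~+~+~~
+++++~
+~+++~
[21] +++~+~
+~~~~~
~+++~~
~+~+~~
+++++~
+~+++~
[22] ++~+~~
+~~+~~
~+++~~
~+~+~~
+++++~
+~+++~
[23] ++~+~~
+~~+~~
~+++~~
~+~+~~
+++~+~
+~~~~~
[24] ++~+~~
+~~+~+
~+++++
~+~+~+
+++~+~
+~~~~~
[25] ++~+~~
+~~+++
~++~~~
~+~+++
+++~+~
+~~~~~

1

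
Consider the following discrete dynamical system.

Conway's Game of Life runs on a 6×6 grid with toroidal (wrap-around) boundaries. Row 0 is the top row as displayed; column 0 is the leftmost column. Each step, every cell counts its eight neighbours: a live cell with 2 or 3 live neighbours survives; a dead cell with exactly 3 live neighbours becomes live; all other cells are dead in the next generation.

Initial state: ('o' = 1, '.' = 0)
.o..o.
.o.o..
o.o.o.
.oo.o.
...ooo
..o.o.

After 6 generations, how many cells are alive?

k=0  .o..o.
.o.o..
o.o.o.
.oo.o.
...ooo
..o.o.
k=1  .o..o.
oo.ooo
o...oo
ooo...
.o...o
..o...
k=2  .o..o.
.ooo..
......
..o.o.
......
ooo...
k=3  ......
.ooo..
.o....
......
..oo..
ooo...
k=4  o..o..
.oo...
.o....
..o...
..oo..
.ooo..
k=5  o..o..
ooo...
.o....
.ooo..
......
.o..o.
k=6  o..o.o
o.o...
...o..
.oo...
.o.o..
......

10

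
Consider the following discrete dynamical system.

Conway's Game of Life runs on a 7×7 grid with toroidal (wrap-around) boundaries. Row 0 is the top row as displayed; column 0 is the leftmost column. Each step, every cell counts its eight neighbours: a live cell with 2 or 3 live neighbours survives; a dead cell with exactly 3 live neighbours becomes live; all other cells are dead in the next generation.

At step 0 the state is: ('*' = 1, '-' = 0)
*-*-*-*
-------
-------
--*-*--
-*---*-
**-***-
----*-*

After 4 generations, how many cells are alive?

4

step 0: *-*-*-*
-------
-------
--*-*--
-*---*-
**-***-
----*-*
step 1: *--*--*
-------
-------
-------
**---**
****---
--*----
step 2: -------
-------
-------
*-----*
------*
---*---
------*
step 3: -------
-------
-------
*-----*
*-----*
-------
-------
step 4: -------
-------
-------
*-----*
*-----*
-------
-------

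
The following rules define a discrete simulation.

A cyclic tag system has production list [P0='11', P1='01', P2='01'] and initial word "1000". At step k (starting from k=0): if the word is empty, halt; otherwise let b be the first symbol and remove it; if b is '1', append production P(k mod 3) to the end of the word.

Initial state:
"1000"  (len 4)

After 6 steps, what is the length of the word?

4

step 0: "1000"  (len 4)
step 1: "00011"  (len 5)
step 2: "0011"  (len 4)
step 3: "011"  (len 3)
step 4: "11"  (len 2)
step 5: "101"  (len 3)
step 6: "0101"  (len 4)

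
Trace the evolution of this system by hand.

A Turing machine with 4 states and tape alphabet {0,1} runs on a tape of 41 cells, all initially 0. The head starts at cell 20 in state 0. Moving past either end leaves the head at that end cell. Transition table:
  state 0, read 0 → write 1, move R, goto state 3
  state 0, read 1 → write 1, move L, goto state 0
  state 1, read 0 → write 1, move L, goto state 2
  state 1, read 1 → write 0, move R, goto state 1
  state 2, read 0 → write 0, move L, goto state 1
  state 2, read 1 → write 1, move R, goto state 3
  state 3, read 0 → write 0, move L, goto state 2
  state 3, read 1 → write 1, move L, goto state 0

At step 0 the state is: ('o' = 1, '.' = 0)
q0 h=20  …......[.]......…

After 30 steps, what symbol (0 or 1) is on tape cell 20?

0) q0 h=20  …......[.]......…
1) q3 h=21  ….....o[.]......…
2) q2 h=20  …......[o]......…
3) q3 h=21  ….....o[.]......…
4) q2 h=20  …......[o]......…
5) q3 h=21  ….....o[.]......…
6) q2 h=20  …......[o]......…
7) q3 h=21  ….....o[.]......…
8) q2 h=20  …......[o]......…
9) q3 h=21  ….....o[.]......…
10) q2 h=20  …......[o]......…
11) q3 h=21  ….....o[.]......…
12) q2 h=20  …......[o]......…
13) q3 h=21  ….....o[.]......…
14) q2 h=20  …......[o]......…
15) q3 h=21  ….....o[.]......…
16) q2 h=20  …......[o]......…
17) q3 h=21  ….....o[.]......…
18) q2 h=20  …......[o]......…
19) q3 h=21  ….....o[.]......…
20) q2 h=20  …......[o]......…
21) q3 h=21  ….....o[.]......…
22) q2 h=20  …......[o]......…
23) q3 h=21  ….....o[.]......…
24) q2 h=20  …......[o]......…
25) q3 h=21  ….....o[.]......…
26) q2 h=20  …......[o]......…
27) q3 h=21  ….....o[.]......…
28) q2 h=20  …......[o]......…
29) q3 h=21  ….....o[.]......…
30) q2 h=20  …......[o]......…

1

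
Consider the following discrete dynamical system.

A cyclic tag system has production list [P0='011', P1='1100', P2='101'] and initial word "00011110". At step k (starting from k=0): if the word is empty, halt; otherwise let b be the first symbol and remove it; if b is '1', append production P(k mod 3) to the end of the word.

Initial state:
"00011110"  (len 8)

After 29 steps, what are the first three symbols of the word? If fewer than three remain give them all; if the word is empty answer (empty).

0) "00011110"  (len 8)
1) "0011110"  (len 7)
2) "011110"  (len 6)
3) "11110"  (len 5)
4) "1110011"  (len 7)
5) "1100111100"  (len 10)
6) "100111100101"  (len 12)
7) "00111100101011"  (len 14)
8) "0111100101011"  (len 13)
9) "111100101011"  (len 12)
10) "11100101011011"  (len 14)
11) "11001010110111100"  (len 17)
12) "1001010110111100101"  (len 19)
13) "001010110111100101011"  (len 21)
14) "01010110111100101011"  (len 20)
15) "1010110111100101011"  (len 19)
16) "010110111100101011011"  (len 21)
17) "10110111100101011011"  (len 20)
18) "0110111100101011011101"  (len 22)
19) "110111100101011011101"  (len 21)
20) "101111001010110111011100"  (len 24)
21) "01111001010110111011100101"  (len 26)
22) "1111001010110111011100101"  (len 25)
23) "1110010101101110111001011100"  (len 28)
24) "110010101101110111001011100101"  (len 30)
25) "10010101101110111001011100101011"  (len 32)
26) "00101011011101110010111001010111100"  (len 35)
27) "0101011011101110010111001010111100"  (len 34)
28) "101011011101110010111001010111100"  (len 33)
29) "010110111011100101110010101111001100"  (len 36)

010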